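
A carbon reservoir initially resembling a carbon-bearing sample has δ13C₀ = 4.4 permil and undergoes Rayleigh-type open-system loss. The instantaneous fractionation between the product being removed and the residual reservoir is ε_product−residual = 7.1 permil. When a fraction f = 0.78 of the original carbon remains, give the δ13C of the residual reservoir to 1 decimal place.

2.6 permil

Rayleigh residual: δ_res = (δ₀ + 1000)·f^(α−1) − 1000
α = ε/1000 + 1 = 1.00710, so α − 1 = 0.00710
f^(α−1) = 0.78^(0.00710) = 0.998237
δ_res = (4.4 + 1000) × 0.998237 − 1000 = 1002.630 − 1000 = 2.63 permil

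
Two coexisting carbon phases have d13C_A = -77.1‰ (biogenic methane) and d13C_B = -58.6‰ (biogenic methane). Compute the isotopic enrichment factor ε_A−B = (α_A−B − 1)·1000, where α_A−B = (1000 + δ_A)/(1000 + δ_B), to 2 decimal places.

-19.65‰

α_A−B = (1000 + -77.1) / (1000 + -58.6) = 922.9 / 941.4 = 0.980348
ε_A−B = (0.980348 − 1) × 1000 = -19.652‰
(The approximation ε ≈ δ_A − δ_B would give -18.5‰.)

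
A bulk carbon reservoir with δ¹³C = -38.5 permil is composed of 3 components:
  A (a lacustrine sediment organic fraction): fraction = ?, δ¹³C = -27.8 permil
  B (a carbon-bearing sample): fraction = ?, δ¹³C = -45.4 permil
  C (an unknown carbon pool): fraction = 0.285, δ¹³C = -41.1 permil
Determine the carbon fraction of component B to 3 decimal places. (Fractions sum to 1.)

Let f_B and f_A be the unknown fractions; fractions sum to 1 so f_B + f_A = 0.715.
Mass balance: Σ fᵢ·δᵢ = δ_bulk ⇒ f_B·(-45.4) + f_A·(-27.8) = -38.5 − (-11.713) = -26.787
Substitute f_A = 0.715 − f_B:
f_B·(-45.4 − -27.8) = -26.787 − 0.715×(-27.8) = -6.910
f_B = -6.910 / -17.6 = 0.3926

0.393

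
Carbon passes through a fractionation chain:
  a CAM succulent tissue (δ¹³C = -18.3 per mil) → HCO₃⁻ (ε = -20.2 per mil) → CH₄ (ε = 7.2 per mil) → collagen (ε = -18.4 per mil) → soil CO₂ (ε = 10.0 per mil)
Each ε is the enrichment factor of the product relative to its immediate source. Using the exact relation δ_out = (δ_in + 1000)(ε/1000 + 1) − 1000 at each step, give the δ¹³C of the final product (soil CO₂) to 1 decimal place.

step 1: δ = (-18.30 + 1000)·(-20.2/1000 + 1) − 1000 = -38.13 per mil
step 2: δ = (-38.13 + 1000)·(7.2/1000 + 1) − 1000 = -31.20 per mil
step 3: δ = (-31.20 + 1000)·(-18.4/1000 + 1) − 1000 = -49.03 per mil
step 4: δ = (-49.03 + 1000)·(10.0/1000 + 1) − 1000 = -39.52 per mil

-39.5 per mil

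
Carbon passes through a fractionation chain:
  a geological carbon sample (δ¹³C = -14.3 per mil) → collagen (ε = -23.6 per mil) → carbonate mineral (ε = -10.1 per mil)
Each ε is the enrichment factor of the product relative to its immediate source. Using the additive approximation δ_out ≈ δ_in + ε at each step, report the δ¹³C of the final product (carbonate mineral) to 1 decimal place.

step 1: δ ≈ -14.3 + (-23.6) = -37.9 per mil
step 2: δ ≈ -37.9 + (-10.1) = -48.0 per mil

-48.0 per mil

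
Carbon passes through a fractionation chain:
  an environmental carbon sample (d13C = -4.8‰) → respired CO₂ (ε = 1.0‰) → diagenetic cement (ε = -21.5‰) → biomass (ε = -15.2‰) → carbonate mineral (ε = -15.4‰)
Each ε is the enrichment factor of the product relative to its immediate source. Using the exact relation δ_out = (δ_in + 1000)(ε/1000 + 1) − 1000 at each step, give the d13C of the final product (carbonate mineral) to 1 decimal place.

-54.8‰

step 1: δ = (-4.80 + 1000)·(1.0/1000 + 1) − 1000 = -3.80‰
step 2: δ = (-3.80 + 1000)·(-21.5/1000 + 1) − 1000 = -25.22‰
step 3: δ = (-25.22 + 1000)·(-15.2/1000 + 1) − 1000 = -40.04‰
step 4: δ = (-40.04 + 1000)·(-15.4/1000 + 1) − 1000 = -54.82‰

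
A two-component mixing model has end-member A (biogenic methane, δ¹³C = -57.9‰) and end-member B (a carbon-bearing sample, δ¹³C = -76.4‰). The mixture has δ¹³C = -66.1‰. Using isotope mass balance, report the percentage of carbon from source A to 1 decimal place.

55.7%

δ_mix = f_A·δ_A + (1 − f_A)·δ_B  ⇒  f_A = (δ_mix − δ_B)/(δ_A − δ_B)
f_A = (-66.1 − (-76.4)) / (-57.9 − (-76.4))
f_A = 10.3 / 18.5 = 0.5568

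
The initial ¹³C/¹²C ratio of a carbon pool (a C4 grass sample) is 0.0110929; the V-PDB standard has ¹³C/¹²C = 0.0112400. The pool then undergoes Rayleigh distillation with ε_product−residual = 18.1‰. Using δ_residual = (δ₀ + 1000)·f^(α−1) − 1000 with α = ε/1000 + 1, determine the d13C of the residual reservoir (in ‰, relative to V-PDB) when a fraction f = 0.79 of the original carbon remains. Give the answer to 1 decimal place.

δ₀ = (0.0110929/0.0112400 − 1)×1000 = (0.986913 − 1)×1000 = -13.087‰
α − 1 = ε/1000 = 0.0181
f^(α−1) = 0.79^(0.0181) = 0.995743
δ_res = (-13.087 + 1000) × 0.995743 − 1000 = 982.711 − 1000 = -17.29‰

-17.3‰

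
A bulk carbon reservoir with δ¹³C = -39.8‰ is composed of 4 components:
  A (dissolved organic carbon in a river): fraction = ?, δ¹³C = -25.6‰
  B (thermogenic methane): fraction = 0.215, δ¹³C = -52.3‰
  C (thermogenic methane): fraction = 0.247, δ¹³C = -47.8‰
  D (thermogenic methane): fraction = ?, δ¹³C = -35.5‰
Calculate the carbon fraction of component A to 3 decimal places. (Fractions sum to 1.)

0.237

Let f_A and f_D be the unknown fractions; fractions sum to 1 so f_A + f_D = 0.538.
Mass balance: Σ fᵢ·δᵢ = δ_bulk ⇒ f_A·(-25.6) + f_D·(-35.5) = -39.8 − (-23.051) = -16.749
Substitute f_D = 0.538 − f_A:
f_A·(-25.6 − -35.5) = -16.749 − 0.538×(-35.5) = 2.350
f_A = 2.350 / 9.9 = 0.2374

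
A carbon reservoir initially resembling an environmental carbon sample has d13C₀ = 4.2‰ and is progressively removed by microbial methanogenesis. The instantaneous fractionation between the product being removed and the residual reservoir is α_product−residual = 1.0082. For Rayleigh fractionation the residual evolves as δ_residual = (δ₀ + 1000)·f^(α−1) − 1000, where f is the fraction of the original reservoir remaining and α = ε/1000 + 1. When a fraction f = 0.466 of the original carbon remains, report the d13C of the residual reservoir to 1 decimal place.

-2.1‰

Rayleigh residual: δ_res = (δ₀ + 1000)·f^(α−1) − 1000
α − 1 = 0.00820
f^(α−1) = 0.466^(0.00820) = 0.993758
δ_res = (4.2 + 1000) × 0.993758 − 1000 = 997.932 − 1000 = -2.07‰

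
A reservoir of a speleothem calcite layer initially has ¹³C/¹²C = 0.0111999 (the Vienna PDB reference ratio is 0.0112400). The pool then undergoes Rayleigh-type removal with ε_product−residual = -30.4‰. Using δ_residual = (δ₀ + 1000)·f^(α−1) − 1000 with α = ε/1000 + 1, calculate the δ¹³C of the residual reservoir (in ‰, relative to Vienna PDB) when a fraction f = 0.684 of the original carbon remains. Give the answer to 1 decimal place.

8.0‰

δ₀ = (0.0111999/0.0112400 − 1)×1000 = (0.996432 − 1)×1000 = -3.568‰
α − 1 = ε/1000 = -0.0304
f^(α−1) = 0.684^(-0.0304) = 1.011613
δ_res = (-3.568 + 1000) × 1.011613 − 1000 = 1008.004 − 1000 = 8.00‰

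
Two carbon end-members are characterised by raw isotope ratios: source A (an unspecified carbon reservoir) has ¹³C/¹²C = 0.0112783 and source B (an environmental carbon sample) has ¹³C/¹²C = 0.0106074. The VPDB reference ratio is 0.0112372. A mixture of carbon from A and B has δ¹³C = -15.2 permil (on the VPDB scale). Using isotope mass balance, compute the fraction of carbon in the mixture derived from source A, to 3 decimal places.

0.684

δ_A = (0.0112783/0.0112372 − 1)×1000 = (1.003657 − 1)×1000 = 3.657 permil
δ_B = (0.0106074/0.0112372 − 1)×1000 = (0.943954 − 1)×1000 = -56.046 permil
f_A = (δ_mix − δ_B)/(δ_A − δ_B) = (-15.2 − (-56.046))/(3.657 − (-56.046))
f_A = 40.846 / 59.703 = 0.6841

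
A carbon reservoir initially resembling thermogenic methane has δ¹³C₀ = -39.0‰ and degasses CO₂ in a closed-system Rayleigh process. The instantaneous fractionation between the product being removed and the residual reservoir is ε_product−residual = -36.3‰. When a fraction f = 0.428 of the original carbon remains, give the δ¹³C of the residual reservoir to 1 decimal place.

-8.9‰

Rayleigh residual: δ_res = (δ₀ + 1000)·f^(α−1) − 1000
α = ε/1000 + 1 = 0.96370, so α − 1 = -0.03630
f^(α−1) = 0.428^(-0.03630) = 1.031285
δ_res = (-39.0 + 1000) × 1.031285 − 1000 = 991.065 − 1000 = -8.94‰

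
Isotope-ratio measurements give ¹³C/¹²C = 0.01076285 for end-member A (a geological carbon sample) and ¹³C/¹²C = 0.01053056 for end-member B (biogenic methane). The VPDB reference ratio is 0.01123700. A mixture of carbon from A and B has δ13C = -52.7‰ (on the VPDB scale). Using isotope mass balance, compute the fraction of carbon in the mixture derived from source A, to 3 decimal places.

δ_A = (0.01076285/0.01123700 − 1)×1000 = (0.957805 − 1)×1000 = -42.195‰
δ_B = (0.01053056/0.01123700 − 1)×1000 = (0.937133 − 1)×1000 = -62.867‰
f_A = (δ_mix − δ_B)/(δ_A − δ_B) = (-52.7 − (-62.867))/(-42.195 − (-62.867))
f_A = 10.167 / 20.672 = 0.4918

0.492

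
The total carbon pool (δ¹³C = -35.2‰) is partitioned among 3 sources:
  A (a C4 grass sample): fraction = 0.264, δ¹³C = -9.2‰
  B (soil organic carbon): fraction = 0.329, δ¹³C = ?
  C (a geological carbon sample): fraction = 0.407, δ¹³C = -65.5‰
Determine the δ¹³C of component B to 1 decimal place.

-18.6‰

Isotope mass balance: δ_bulk = Σ fᵢ·δᵢ.
-35.2 = 0.264×(-9.2) + 0.329×δ_B + 0.407×(-65.5)
0.329·δ_B = -35.2 − (-29.087) = -6.113
δ_B = -6.113 / 0.329 = -18.58‰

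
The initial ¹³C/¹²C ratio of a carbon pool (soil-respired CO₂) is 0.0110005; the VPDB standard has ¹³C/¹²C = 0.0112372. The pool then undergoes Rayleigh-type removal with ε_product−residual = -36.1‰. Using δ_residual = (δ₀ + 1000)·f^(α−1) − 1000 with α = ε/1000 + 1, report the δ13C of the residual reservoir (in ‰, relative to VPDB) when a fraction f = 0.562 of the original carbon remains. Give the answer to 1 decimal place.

δ₀ = (0.0110005/0.0112372 − 1)×1000 = (0.978936 − 1)×1000 = -21.064‰
α − 1 = ε/1000 = -0.0361
f^(α−1) = 0.562^(-0.0361) = 1.021021
δ_res = (-21.064 + 1000) × 1.021021 − 1000 = 999.514 − 1000 = -0.49‰

-0.5‰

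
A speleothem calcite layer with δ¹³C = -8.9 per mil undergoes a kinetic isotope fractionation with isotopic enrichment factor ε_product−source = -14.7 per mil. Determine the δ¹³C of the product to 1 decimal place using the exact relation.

To first order, δ_product ≈ δ_source + ε = -23.6 per mil.
Exactly, δ_product = (δ_source + 1000)·(ε/1000 + 1) − 1000.
δ_product = (-8.9 + 1000) × (-14.7/1000 + 1) − 1000
δ_product = -23.47 per mil

-23.5 per mil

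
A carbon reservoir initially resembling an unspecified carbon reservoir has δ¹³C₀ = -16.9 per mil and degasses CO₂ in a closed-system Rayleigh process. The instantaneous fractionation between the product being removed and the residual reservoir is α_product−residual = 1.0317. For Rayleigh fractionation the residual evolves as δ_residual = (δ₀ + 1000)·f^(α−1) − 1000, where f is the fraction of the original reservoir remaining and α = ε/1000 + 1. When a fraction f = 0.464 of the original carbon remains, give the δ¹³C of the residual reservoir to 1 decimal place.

Rayleigh residual: δ_res = (δ₀ + 1000)·f^(α−1) − 1000
α − 1 = 0.03170
f^(α−1) = 0.464^(0.03170) = 0.975952
δ_res = (-16.9 + 1000) × 0.975952 − 1000 = 959.459 − 1000 = -40.54 per mil

-40.5 per mil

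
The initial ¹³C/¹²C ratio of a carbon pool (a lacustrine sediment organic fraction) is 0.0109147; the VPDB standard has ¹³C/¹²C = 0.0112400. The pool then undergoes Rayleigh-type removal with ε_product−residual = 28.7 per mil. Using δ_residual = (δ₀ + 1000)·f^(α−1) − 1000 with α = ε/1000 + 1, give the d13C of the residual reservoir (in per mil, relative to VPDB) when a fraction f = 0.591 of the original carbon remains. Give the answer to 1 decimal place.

δ₀ = (0.0109147/0.0112400 − 1)×1000 = (0.971059 − 1)×1000 = -28.941 per mil
α − 1 = ε/1000 = 0.0287
f^(α−1) = 0.591^(0.0287) = 0.985019
δ_res = (-28.941 + 1000) × 0.985019 − 1000 = 956.511 − 1000 = -43.49 per mil

-43.5 per mil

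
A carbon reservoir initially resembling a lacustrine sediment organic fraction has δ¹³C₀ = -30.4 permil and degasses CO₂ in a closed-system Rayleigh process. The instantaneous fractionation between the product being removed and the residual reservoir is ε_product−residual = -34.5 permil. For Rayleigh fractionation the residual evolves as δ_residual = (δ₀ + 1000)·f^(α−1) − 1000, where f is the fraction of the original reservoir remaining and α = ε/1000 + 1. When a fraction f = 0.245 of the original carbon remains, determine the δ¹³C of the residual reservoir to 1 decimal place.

Rayleigh residual: δ_res = (δ₀ + 1000)·f^(α−1) − 1000
α = ε/1000 + 1 = 0.96550, so α − 1 = -0.03450
f^(α−1) = 0.245^(-0.03450) = 1.049721
δ_res = (-30.4 + 1000) × 1.049721 − 1000 = 1017.809 − 1000 = 17.81 permil

17.8 permil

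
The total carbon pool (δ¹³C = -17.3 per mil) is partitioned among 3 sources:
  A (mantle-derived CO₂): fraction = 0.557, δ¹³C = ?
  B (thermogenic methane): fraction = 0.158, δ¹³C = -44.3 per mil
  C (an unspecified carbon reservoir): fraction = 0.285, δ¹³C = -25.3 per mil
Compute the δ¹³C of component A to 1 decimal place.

-5.5 per mil

Isotope mass balance: δ_bulk = Σ fᵢ·δᵢ.
-17.3 = 0.557×δ_A + 0.158×(-44.3) + 0.285×(-25.3)
0.557·δ_A = -17.3 − (-14.210) = -3.090
δ_A = -3.090 / 0.557 = -5.55 per mil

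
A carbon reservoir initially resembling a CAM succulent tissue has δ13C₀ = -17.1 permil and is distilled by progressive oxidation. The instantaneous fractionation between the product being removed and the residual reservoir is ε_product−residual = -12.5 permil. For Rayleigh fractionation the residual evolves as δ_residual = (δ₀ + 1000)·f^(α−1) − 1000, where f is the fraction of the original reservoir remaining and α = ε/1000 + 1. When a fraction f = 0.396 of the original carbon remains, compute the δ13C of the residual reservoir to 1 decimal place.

-5.7 permil

Rayleigh residual: δ_res = (δ₀ + 1000)·f^(α−1) − 1000
α = ε/1000 + 1 = 0.98750, so α − 1 = -0.01250
f^(α−1) = 0.396^(-0.01250) = 1.011647
δ_res = (-17.1 + 1000) × 1.011647 − 1000 = 994.347 − 1000 = -5.65 permil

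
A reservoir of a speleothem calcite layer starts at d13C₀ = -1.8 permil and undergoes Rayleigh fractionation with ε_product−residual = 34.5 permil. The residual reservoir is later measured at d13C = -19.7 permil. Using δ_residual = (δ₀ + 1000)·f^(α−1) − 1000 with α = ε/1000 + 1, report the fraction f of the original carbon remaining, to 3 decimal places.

0.592

α − 1 = ε/1000 = 0.0345
(δ_res + 1000)/(δ₀ + 1000) = (-19.7 + 1000)/(-1.8 + 1000) = 980.3/998.2 = 0.982068
f = 0.982068^(1/0.0345) = exp(ln(0.982068)/0.0345) = exp(-0.01810/0.0345)
f = exp(-0.5245) = 0.5919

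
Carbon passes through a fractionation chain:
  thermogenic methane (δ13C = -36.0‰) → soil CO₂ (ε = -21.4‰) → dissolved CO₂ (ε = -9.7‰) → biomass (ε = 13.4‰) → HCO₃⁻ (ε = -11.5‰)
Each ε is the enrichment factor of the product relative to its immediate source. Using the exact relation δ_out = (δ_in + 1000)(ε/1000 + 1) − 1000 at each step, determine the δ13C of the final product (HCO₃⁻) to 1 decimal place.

-64.1‰

step 1: δ = (-36.00 + 1000)·(-21.4/1000 + 1) − 1000 = -56.63‰
step 2: δ = (-56.63 + 1000)·(-9.7/1000 + 1) − 1000 = -65.78‰
step 3: δ = (-65.78 + 1000)·(13.4/1000 + 1) − 1000 = -53.26‰
step 4: δ = (-53.26 + 1000)·(-11.5/1000 + 1) − 1000 = -64.15‰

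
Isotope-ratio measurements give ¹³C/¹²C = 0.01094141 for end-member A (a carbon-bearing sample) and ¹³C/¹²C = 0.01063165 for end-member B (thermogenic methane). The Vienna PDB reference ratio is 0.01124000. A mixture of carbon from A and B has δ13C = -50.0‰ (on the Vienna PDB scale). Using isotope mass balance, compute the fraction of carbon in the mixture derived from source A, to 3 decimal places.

0.150

δ_A = (0.01094141/0.01124000 − 1)×1000 = (0.973435 − 1)×1000 = -26.565‰
δ_B = (0.01063165/0.01124000 − 1)×1000 = (0.945876 − 1)×1000 = -54.124‰
f_A = (δ_mix − δ_B)/(δ_A − δ_B) = (-50.0 − (-54.124))/(-26.565 − (-54.124))
f_A = 4.124 / 27.559 = 0.1496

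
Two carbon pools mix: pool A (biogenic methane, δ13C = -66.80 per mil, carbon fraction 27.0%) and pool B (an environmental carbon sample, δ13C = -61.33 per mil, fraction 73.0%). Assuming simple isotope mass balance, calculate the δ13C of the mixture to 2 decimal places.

δ_mix = f_A·δ_A + f_B·δ_B
δ_mix = 0.270 × (-66.80) + 0.730 × (-61.33)
δ_mix = -18.036 + -44.771 = -62.807 per mil

-62.81 per mil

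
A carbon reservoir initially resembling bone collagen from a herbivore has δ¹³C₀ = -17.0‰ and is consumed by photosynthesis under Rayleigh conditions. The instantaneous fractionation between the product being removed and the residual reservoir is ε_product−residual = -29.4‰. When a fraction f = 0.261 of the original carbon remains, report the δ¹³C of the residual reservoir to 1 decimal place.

22.6‰

Rayleigh residual: δ_res = (δ₀ + 1000)·f^(α−1) − 1000
α = ε/1000 + 1 = 0.97060, so α − 1 = -0.02940
f^(α−1) = 0.261^(-0.02940) = 1.040281
δ_res = (-17.0 + 1000) × 1.040281 − 1000 = 1022.596 − 1000 = 22.60‰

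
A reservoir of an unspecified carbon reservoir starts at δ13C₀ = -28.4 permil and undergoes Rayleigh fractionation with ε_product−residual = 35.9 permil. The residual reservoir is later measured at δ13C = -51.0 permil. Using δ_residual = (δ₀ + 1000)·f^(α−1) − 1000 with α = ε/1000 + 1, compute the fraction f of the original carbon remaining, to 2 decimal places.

0.52

α − 1 = ε/1000 = 0.0359
(δ_res + 1000)/(δ₀ + 1000) = (-51.0 + 1000)/(-28.4 + 1000) = 949.0/971.6 = 0.976739
f = 0.976739^(1/0.0359) = exp(ln(0.976739)/0.0359) = exp(-0.02354/0.0359)
f = exp(-0.6556) = 0.5191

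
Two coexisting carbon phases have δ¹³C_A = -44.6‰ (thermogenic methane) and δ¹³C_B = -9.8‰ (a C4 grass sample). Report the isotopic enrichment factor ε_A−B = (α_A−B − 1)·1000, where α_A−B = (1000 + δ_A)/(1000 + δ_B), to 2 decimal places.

-35.14‰

α_A−B = (1000 + -44.6) / (1000 + -9.8) = 955.4 / 990.2 = 0.964856
ε_A−B = (0.964856 − 1) × 1000 = -35.144‰
(The approximation ε ≈ δ_A − δ_B would give -34.8‰.)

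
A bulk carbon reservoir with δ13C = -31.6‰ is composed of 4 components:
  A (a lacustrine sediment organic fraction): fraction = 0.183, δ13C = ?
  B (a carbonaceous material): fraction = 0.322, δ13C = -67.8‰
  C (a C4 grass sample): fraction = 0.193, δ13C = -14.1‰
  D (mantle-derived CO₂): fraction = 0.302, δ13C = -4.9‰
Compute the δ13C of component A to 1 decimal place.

-30.4‰

Isotope mass balance: δ_bulk = Σ fᵢ·δᵢ.
-31.6 = 0.183×δ_A + 0.322×(-67.8) + 0.193×(-14.1) + 0.302×(-4.9)
0.183·δ_A = -31.6 − (-26.033) = -5.567
δ_A = -5.567 / 0.183 = -30.42‰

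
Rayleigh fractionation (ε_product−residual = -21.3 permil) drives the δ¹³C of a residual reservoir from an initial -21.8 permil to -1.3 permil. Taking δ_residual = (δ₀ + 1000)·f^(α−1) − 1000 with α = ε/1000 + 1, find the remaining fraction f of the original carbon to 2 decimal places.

0.38

α − 1 = ε/1000 = -0.0213
(δ_res + 1000)/(δ₀ + 1000) = (-1.3 + 1000)/(-21.8 + 1000) = 998.7/978.2 = 1.020957
f = 1.020957^(1/-0.0213) = exp(ln(1.020957)/-0.0213) = exp(0.02074/-0.0213)
f = exp(-0.9737) = 0.3777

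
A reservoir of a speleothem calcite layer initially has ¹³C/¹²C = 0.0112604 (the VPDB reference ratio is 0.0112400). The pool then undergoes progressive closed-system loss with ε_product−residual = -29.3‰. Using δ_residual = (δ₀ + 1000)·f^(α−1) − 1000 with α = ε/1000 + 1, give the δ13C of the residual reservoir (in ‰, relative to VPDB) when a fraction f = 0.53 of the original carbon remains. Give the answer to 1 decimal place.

20.6‰

δ₀ = (0.0112604/0.0112400 − 1)×1000 = (1.001815 − 1)×1000 = 1.815‰
α − 1 = ε/1000 = -0.0293
f^(α−1) = 0.53^(-0.0293) = 1.018776
δ_res = (1.815 + 1000) × 1.018776 − 1000 = 1020.625 − 1000 = 20.63‰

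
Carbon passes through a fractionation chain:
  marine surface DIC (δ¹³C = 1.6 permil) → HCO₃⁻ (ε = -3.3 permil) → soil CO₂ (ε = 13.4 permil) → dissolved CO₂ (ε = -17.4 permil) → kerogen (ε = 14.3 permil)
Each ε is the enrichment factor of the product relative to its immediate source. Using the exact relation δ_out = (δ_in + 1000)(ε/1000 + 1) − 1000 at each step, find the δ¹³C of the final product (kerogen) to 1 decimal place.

step 1: δ = (1.60 + 1000)·(-3.3/1000 + 1) − 1000 = -1.71 permil
step 2: δ = (-1.71 + 1000)·(13.4/1000 + 1) − 1000 = 11.67 permil
step 3: δ = (11.67 + 1000)·(-17.4/1000 + 1) − 1000 = -5.93 permil
step 4: δ = (-5.93 + 1000)·(14.3/1000 + 1) − 1000 = 8.28 permil

8.3 permil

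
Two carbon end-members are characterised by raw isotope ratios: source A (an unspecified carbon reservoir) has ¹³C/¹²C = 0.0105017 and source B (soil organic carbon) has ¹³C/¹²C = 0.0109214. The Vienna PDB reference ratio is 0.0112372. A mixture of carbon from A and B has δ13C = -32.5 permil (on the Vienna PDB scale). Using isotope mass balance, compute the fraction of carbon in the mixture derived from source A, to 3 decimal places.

δ_A = (0.0105017/0.0112372 − 1)×1000 = (0.934548 − 1)×1000 = -65.452 permil
δ_B = (0.0109214/0.0112372 − 1)×1000 = (0.971897 − 1)×1000 = -28.103 permil
f_A = (δ_mix − δ_B)/(δ_A − δ_B) = (-32.5 − (-28.103))/(-65.452 − (-28.103))
f_A = -4.397 / -37.349 = 0.1177

0.118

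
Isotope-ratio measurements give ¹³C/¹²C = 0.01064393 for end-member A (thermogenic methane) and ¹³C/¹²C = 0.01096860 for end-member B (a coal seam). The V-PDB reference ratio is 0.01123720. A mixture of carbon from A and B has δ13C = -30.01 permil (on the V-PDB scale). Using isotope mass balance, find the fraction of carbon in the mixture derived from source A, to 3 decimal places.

0.211

δ_A = (0.01064393/0.01123720 − 1)×1000 = (0.947205 − 1)×1000 = -52.795 permil
δ_B = (0.01096860/0.01123720 − 1)×1000 = (0.976097 − 1)×1000 = -23.903 permil
f_A = (δ_mix − δ_B)/(δ_A − δ_B) = (-30.01 − (-23.903))/(-52.795 − (-23.903))
f_A = -6.107 / -28.892 = 0.2114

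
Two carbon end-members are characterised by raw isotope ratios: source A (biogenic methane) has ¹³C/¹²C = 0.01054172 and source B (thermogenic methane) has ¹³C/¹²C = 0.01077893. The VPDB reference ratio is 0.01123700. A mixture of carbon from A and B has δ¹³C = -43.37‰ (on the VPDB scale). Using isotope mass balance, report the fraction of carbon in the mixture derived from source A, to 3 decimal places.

δ_A = (0.01054172/0.01123700 − 1)×1000 = (0.938126 − 1)×1000 = -61.874‰
δ_B = (0.01077893/0.01123700 − 1)×1000 = (0.959236 − 1)×1000 = -40.764‰
f_A = (δ_mix − δ_B)/(δ_A − δ_B) = (-43.37 − (-40.764))/(-61.874 − (-40.764))
f_A = -2.606 / -21.110 = 0.1234

0.123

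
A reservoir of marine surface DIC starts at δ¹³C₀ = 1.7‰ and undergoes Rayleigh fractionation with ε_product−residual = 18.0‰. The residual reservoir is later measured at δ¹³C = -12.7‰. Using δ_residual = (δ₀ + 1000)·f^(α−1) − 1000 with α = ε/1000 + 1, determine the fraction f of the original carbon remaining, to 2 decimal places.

0.45

α − 1 = ε/1000 = 0.0180
(δ_res + 1000)/(δ₀ + 1000) = (-12.7 + 1000)/(1.7 + 1000) = 987.3/1001.7 = 0.985624
f = 0.985624^(1/0.0180) = exp(ln(0.985624)/0.0180) = exp(-0.01448/0.0180)
f = exp(-0.8044) = 0.4473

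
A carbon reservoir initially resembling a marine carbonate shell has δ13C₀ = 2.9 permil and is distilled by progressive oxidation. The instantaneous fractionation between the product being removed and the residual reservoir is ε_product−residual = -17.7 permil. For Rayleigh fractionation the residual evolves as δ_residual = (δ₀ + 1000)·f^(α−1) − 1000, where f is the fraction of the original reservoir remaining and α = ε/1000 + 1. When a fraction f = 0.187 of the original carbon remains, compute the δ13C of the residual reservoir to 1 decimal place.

Rayleigh residual: δ_res = (δ₀ + 1000)·f^(α−1) − 1000
α = ε/1000 + 1 = 0.98230, so α − 1 = -0.01770
f^(α−1) = 0.187^(-0.01770) = 1.030121
δ_res = (2.9 + 1000) × 1.030121 − 1000 = 1033.109 − 1000 = 33.11 permil

33.1 permil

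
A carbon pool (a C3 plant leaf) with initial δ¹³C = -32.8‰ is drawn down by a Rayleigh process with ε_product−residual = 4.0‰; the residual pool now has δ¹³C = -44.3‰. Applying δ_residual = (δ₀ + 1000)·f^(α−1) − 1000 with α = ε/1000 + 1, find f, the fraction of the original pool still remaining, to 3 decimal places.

α − 1 = ε/1000 = 0.0040
(δ_res + 1000)/(δ₀ + 1000) = (-44.3 + 1000)/(-32.8 + 1000) = 955.7/967.2 = 0.988110
f = 0.988110^(1/0.0040) = exp(ln(0.988110)/0.0040) = exp(-0.01196/0.0040)
f = exp(-2.9903) = 0.0503

0.050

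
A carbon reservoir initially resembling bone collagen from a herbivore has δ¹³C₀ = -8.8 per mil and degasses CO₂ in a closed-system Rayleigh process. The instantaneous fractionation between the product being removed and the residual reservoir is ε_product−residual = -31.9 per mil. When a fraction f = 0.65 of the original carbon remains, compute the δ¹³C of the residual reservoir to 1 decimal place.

Rayleigh residual: δ_res = (δ₀ + 1000)·f^(α−1) − 1000
α = ε/1000 + 1 = 0.96810, so α − 1 = -0.03190
f^(α−1) = 0.65^(-0.03190) = 1.013837
δ_res = (-8.8 + 1000) × 1.013837 − 1000 = 1004.915 − 1000 = 4.92 per mil

4.9 per mil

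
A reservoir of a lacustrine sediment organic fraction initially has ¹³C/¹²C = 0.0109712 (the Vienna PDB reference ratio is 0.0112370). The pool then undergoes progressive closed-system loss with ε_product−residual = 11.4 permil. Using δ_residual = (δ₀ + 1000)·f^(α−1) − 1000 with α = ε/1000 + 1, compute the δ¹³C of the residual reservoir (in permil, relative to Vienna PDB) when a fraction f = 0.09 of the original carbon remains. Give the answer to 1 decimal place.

-50.1 permil

δ₀ = (0.0109712/0.0112370 − 1)×1000 = (0.976346 − 1)×1000 = -23.654 permil
α − 1 = ε/1000 = 0.0114
f^(α−1) = 0.09^(0.0114) = 0.972923
δ_res = (-23.654 + 1000) × 0.972923 − 1000 = 949.909 − 1000 = -50.09 permil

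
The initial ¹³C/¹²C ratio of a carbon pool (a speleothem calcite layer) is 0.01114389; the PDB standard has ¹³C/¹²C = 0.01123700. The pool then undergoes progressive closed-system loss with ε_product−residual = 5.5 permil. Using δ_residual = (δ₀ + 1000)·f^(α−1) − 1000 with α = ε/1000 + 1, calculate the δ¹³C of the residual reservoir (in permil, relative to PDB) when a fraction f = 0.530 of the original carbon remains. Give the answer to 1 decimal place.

-11.7 permil

δ₀ = (0.01114389/0.01123700 − 1)×1000 = (0.991714 − 1)×1000 = -8.286 permil
α − 1 = ε/1000 = 0.0055
f^(α−1) = 0.530^(0.0055) = 0.996514
δ_res = (-8.286 + 1000) × 0.996514 − 1000 = 988.257 − 1000 = -11.74 permil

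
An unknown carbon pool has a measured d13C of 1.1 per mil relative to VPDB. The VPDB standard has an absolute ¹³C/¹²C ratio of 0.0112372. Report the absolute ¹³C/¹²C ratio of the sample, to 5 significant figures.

R_sample = R_standard × (d13C/1000 + 1)
R_sample = 0.0112372 × (1.1/1000 + 1) = 0.0112372 × 1.001100
R_sample = 0.0112496

0.011250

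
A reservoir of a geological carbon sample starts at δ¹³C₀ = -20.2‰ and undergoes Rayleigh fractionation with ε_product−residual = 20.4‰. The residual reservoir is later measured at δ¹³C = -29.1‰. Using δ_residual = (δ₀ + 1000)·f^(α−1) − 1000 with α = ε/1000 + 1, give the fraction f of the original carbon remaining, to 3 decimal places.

α − 1 = ε/1000 = 0.0204
(δ_res + 1000)/(δ₀ + 1000) = (-29.1 + 1000)/(-20.2 + 1000) = 970.9/979.8 = 0.990917
f = 0.990917^(1/0.0204) = exp(ln(0.990917)/0.0204) = exp(-0.00912/0.0204)
f = exp(-0.4473) = 0.6393

0.639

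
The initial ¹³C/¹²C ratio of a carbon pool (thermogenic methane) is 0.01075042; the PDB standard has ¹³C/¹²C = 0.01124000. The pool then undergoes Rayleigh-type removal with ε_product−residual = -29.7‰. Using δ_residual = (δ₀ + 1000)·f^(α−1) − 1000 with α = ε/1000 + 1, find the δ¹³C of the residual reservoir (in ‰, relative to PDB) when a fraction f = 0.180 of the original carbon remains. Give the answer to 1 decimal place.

δ₀ = (0.01075042/0.01124000 − 1)×1000 = (0.956443 − 1)×1000 = -43.557‰
α − 1 = ε/1000 = -0.0297
f^(α−1) = 0.180^(-0.0297) = 1.052249
δ_res = (-43.557 + 1000) × 1.052249 − 1000 = 1006.416 − 1000 = 6.42‰

6.4‰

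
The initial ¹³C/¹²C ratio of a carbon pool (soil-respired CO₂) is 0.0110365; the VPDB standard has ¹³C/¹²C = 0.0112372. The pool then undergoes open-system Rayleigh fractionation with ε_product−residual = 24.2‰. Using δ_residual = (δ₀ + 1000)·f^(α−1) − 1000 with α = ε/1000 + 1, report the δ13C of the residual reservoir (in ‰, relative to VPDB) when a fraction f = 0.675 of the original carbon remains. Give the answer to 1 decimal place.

δ₀ = (0.0110365/0.0112372 − 1)×1000 = (0.982140 − 1)×1000 = -17.860‰
α − 1 = ε/1000 = 0.0242
f^(α−1) = 0.675^(0.0242) = 0.990533
δ_res = (-17.860 + 1000) × 0.990533 − 1000 = 972.842 − 1000 = -27.16‰

-27.2‰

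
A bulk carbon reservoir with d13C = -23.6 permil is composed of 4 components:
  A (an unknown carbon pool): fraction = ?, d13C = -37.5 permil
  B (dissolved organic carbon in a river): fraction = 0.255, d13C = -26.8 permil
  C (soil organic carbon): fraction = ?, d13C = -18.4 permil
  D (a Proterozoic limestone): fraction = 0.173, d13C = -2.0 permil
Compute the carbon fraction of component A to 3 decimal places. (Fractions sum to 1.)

0.309

Let f_A and f_C be the unknown fractions; fractions sum to 1 so f_A + f_C = 0.572.
Mass balance: Σ fᵢ·δᵢ = δ_bulk ⇒ f_A·(-37.5) + f_C·(-18.4) = -23.6 − (-7.180) = -16.420
Substitute f_C = 0.572 − f_A:
f_A·(-37.5 − -18.4) = -16.420 − 0.572×(-18.4) = -5.895
f_A = -5.895 / -19.1 = 0.3086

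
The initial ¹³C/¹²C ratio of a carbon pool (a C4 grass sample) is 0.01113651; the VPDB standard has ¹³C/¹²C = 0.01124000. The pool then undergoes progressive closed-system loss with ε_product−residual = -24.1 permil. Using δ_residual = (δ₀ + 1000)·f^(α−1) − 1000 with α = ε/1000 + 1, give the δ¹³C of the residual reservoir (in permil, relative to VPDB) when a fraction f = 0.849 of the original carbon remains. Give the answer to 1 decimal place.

δ₀ = (0.01113651/0.01124000 − 1)×1000 = (0.990793 − 1)×1000 = -9.207 permil
α − 1 = ε/1000 = -0.0241
f^(α−1) = 0.849^(-0.0241) = 1.003953
δ_res = (-9.207 + 1000) × 1.003953 − 1000 = 994.709 − 1000 = -5.29 permil

-5.3 permil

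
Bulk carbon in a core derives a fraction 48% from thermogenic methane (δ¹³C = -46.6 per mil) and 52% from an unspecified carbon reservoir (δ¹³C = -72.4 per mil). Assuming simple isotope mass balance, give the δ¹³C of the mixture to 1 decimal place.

δ_mix = f_A·δ_A + f_B·δ_B
δ_mix = 0.48 × (-46.6) + 0.52 × (-72.4)
δ_mix = -22.37 + -37.65 = -60.02 per mil

-60.0 per mil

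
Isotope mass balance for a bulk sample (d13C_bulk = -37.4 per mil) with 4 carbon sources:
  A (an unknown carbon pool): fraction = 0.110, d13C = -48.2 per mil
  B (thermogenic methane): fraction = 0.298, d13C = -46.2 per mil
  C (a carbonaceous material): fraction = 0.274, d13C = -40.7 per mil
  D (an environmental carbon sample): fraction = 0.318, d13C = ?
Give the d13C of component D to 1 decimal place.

Isotope mass balance: δ_bulk = Σ fᵢ·δᵢ.
-37.4 = 0.110×(-48.2) + 0.298×(-46.2) + 0.274×(-40.7) + 0.318×δ_D
0.318·δ_D = -37.4 − (-30.221) = -7.179
δ_D = -7.179 / 0.318 = -22.57 per mil

-22.6 per mil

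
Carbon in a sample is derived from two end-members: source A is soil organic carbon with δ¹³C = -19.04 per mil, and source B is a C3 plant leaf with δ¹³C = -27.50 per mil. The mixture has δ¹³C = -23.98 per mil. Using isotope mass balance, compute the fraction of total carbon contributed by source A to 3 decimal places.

0.416

δ_mix = f_A·δ_A + (1 − f_A)·δ_B  ⇒  f_A = (δ_mix − δ_B)/(δ_A − δ_B)
f_A = (-23.98 − (-27.50)) / (-19.04 − (-27.50))
f_A = 3.52 / 8.46 = 0.4161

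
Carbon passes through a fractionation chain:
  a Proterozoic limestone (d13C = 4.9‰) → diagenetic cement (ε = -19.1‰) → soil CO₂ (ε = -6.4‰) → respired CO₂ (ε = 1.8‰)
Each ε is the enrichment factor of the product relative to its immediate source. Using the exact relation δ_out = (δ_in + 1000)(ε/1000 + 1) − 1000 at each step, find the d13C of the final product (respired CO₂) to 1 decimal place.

step 1: δ = (4.90 + 1000)·(-19.1/1000 + 1) − 1000 = -14.29‰
step 2: δ = (-14.29 + 1000)·(-6.4/1000 + 1) − 1000 = -20.60‰
step 3: δ = (-20.60 + 1000)·(1.8/1000 + 1) − 1000 = -18.84‰

-18.8‰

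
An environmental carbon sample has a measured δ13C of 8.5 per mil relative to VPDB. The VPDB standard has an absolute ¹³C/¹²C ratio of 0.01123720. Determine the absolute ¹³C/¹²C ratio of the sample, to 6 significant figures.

0.0113327

R_sample = R_standard × (δ13C/1000 + 1)
R_sample = 0.01123720 × (8.5/1000 + 1) = 0.01123720 × 1.008500
R_sample = 0.0113327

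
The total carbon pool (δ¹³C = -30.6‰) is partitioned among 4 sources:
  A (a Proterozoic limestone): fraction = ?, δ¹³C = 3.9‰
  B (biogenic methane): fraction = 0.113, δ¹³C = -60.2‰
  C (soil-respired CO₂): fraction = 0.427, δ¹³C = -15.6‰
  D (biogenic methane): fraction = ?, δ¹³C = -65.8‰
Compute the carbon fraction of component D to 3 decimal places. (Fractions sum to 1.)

0.272

Let f_D and f_A be the unknown fractions; fractions sum to 1 so f_D + f_A = 0.460.
Mass balance: Σ fᵢ·δᵢ = δ_bulk ⇒ f_D·(-65.8) + f_A·(3.9) = -30.6 − (-13.464) = -17.136
Substitute f_A = 0.460 − f_D:
f_D·(-65.8 − 3.9) = -17.136 − 0.460×(3.9) = -18.930
f_D = -18.930 / -69.7 = 0.2716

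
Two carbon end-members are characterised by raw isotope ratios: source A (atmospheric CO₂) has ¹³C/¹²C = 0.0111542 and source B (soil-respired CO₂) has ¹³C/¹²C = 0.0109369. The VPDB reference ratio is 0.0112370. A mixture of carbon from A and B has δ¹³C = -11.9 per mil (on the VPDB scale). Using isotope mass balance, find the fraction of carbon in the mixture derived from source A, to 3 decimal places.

0.766

δ_A = (0.0111542/0.0112370 − 1)×1000 = (0.992631 − 1)×1000 = -7.369 per mil
δ_B = (0.0109369/0.0112370 − 1)×1000 = (0.973294 − 1)×1000 = -26.706 per mil
f_A = (δ_mix − δ_B)/(δ_A − δ_B) = (-11.9 − (-26.706))/(-7.369 − (-26.706))
f_A = 14.806 / 19.338 = 0.7657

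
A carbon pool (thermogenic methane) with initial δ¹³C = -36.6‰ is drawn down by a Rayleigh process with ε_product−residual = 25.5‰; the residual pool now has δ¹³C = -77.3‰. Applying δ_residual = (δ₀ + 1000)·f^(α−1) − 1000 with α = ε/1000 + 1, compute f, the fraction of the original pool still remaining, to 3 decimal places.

0.184

α − 1 = ε/1000 = 0.0255
(δ_res + 1000)/(δ₀ + 1000) = (-77.3 + 1000)/(-36.6 + 1000) = 922.7/963.4 = 0.957754
f = 0.957754^(1/0.0255) = exp(ln(0.957754)/0.0255) = exp(-0.04316/0.0255)
f = exp(-1.6927) = 0.1840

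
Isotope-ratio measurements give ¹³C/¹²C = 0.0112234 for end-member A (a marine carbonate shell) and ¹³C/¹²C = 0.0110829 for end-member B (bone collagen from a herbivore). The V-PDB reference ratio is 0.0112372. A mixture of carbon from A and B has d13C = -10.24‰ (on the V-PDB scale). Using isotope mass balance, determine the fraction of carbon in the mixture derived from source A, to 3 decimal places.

δ_A = (0.0112234/0.0112372 − 1)×1000 = (0.998772 − 1)×1000 = -1.228‰
δ_B = (0.0110829/0.0112372 − 1)×1000 = (0.986269 − 1)×1000 = -13.731‰
f_A = (δ_mix − δ_B)/(δ_A − δ_B) = (-10.24 − (-13.731))/(-1.228 − (-13.731))
f_A = 3.491 / 12.503 = 0.2792

0.279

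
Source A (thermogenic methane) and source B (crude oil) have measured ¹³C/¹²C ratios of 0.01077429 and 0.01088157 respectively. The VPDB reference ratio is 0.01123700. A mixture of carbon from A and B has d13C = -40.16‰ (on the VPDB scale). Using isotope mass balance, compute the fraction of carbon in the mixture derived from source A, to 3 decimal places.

0.893

δ_A = (0.01077429/0.01123700 − 1)×1000 = (0.958823 − 1)×1000 = -41.177‰
δ_B = (0.01088157/0.01123700 − 1)×1000 = (0.968370 − 1)×1000 = -31.630‰
f_A = (δ_mix − δ_B)/(δ_A − δ_B) = (-40.16 − (-31.630))/(-41.177 − (-31.630))
f_A = -8.530 / -9.547 = 0.8934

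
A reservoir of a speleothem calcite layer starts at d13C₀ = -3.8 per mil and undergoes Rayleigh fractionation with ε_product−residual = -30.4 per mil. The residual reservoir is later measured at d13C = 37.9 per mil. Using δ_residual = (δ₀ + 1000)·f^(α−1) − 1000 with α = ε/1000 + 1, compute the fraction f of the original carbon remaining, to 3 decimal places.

0.260

α − 1 = ε/1000 = -0.0304
(δ_res + 1000)/(δ₀ + 1000) = (37.9 + 1000)/(-3.8 + 1000) = 1037.9/996.2 = 1.041859
f = 1.041859^(1/-0.0304) = exp(ln(1.041859)/-0.0304) = exp(0.04101/-0.0304)
f = exp(-1.3489) = 0.2595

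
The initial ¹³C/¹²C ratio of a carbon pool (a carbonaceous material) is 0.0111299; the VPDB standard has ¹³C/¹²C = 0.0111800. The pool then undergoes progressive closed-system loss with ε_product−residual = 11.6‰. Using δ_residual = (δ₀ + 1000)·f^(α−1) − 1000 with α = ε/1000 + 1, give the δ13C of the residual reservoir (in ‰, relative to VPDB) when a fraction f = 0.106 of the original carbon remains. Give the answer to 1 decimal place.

δ₀ = (0.0111299/0.0111800 − 1)×1000 = (0.995519 − 1)×1000 = -4.481‰
α − 1 = ε/1000 = 0.0116
f^(α−1) = 0.106^(0.0116) = 0.974302
δ_res = (-4.481 + 1000) × 0.974302 − 1000 = 969.936 − 1000 = -30.06‰

-30.1‰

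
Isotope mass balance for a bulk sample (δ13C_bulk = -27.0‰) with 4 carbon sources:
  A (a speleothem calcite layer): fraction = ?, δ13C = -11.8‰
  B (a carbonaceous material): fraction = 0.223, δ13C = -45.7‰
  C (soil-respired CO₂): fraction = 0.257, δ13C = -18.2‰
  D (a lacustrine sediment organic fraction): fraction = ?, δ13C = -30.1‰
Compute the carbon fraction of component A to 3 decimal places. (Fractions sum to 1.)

0.192

Let f_A and f_D be the unknown fractions; fractions sum to 1 so f_A + f_D = 0.520.
Mass balance: Σ fᵢ·δᵢ = δ_bulk ⇒ f_A·(-11.8) + f_D·(-30.1) = -27.0 − (-14.869) = -12.131
Substitute f_D = 0.520 − f_A:
f_A·(-11.8 − -30.1) = -12.131 − 0.520×(-30.1) = 3.521
f_A = 3.521 / 18.3 = 0.1924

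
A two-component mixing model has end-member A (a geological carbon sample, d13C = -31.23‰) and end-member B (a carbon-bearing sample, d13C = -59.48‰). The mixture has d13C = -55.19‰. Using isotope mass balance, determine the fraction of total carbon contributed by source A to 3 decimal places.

0.152

δ_mix = f_A·δ_A + (1 − f_A)·δ_B  ⇒  f_A = (δ_mix − δ_B)/(δ_A − δ_B)
f_A = (-55.19 − (-59.48)) / (-31.23 − (-59.48))
f_A = 4.29 / 28.25 = 0.1519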